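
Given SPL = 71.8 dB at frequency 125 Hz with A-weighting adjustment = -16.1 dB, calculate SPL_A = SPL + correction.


A-weighting table: 125 Hz -> -16.1 dB correction
SPL_A = SPL + correction = 71.8 + (-16.1) = 55.7 dBA


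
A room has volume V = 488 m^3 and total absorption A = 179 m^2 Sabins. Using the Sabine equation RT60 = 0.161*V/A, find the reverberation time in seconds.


RT60 = 0.161 * 488 / 179 = 0.43893 s


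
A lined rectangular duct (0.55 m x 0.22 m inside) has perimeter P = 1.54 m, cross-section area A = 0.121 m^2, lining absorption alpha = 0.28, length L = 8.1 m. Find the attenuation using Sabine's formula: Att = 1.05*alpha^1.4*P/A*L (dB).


alpha^1.4 = 0.28^1.4 = 0.168276
Attenuation rate = 1.05 * alpha^1.4 * P / A
= 1.05 * 0.168276 * 1.54 / 0.121 = 2.24878 dB/m
Total Att = 2.24878 * 8.1 = 18.215 dB


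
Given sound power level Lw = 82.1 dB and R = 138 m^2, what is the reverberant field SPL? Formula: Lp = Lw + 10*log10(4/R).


4/R = 4/138 = 0.0289855
Lp = 82.1 + 10*log10(0.0289855) = 66.722 dB


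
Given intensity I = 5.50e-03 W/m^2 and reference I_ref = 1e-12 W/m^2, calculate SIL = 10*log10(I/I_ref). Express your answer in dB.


I / I_ref = 5.50e-03 / 1e-12 = 5.5e+09
SIL = 10 * log10(5.5e+09) = 97.404 dB


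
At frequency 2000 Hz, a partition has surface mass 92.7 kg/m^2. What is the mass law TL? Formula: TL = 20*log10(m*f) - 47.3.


m * f = 92.7 * 2000 = 185400
20*log10(185400) = 105.362 dB
TL = 105.362 - 47.3 = 58.062 dB


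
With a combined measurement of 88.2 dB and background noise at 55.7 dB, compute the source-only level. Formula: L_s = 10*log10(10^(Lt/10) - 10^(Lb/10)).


10^(88.2/10) = 6.60693e+08
10^(55.7/10) = 371535
Difference = 6.60693e+08 - 371535 = 6.60321e+08
L_source = 10*log10(6.60321e+08) = 88.198 dB


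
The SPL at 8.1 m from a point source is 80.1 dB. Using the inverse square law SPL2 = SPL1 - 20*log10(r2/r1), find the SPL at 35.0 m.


r2/r1 = 35.0/8.1 = 4.32099
Correction = 20*log10(4.32099) = 12.7117 dB
SPL2 = 80.1 - 12.7117 = 67.388 dB


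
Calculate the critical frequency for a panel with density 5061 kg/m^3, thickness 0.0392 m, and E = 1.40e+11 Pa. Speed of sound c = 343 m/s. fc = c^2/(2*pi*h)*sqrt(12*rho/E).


12*rho/E = 12*5061/1.40e+11 = 4.338e-07
sqrt(12*rho/E) = sqrt(4.338e-07) = 0.000658635
c^2/(2*pi*h) = 343^2/(2*pi*0.0392) = 477664
fc = 477664 * 0.000658635 = 314.61 Hz


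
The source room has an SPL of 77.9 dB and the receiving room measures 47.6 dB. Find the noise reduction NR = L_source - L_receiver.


NR = L_source - L_receiver (difference between source and receiving room levels)
NR = 77.9 - 47.6 = 30.3 dB


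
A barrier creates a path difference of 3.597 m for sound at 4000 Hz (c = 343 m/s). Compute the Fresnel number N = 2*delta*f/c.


N = 2*delta*f/c = 2*delta/lambda, where lambda = c/f
lambda = 343 / 4000 = 0.08575 m
N = 2 * 3.597 / 0.08575 = 83.895


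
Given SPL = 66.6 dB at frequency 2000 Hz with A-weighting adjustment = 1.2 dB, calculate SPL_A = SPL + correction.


A-weighting table: 2000 Hz -> 1.2 dB correction
SPL_A = SPL + correction = 66.6 + (1.2) = 67.8 dBA


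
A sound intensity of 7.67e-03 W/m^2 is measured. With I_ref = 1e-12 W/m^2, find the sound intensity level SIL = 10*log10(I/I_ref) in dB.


I / I_ref = 7.67e-03 / 1e-12 = 7.67e+09
SIL = 10 * log10(7.67e+09) = 98.848 dB


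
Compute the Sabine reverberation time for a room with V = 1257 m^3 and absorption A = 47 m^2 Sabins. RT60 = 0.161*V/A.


RT60 = 0.161 * 1257 / 47 = 4.3059 s


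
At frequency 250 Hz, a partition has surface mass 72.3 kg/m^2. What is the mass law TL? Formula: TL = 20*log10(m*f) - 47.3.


m * f = 72.3 * 250 = 18075
20*log10(18075) = 85.1416 dB
TL = 85.1416 - 47.3 = 37.842 dB


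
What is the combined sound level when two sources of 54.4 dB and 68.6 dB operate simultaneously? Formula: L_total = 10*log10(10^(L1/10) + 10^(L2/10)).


10^(54.4/10) = 275423
10^(68.6/10) = 7.24436e+06
Sum = 275423 + 7.24436e+06 = 7.51978e+06
L_total = 10*log10(7.51978e+06) = 68.762 dB


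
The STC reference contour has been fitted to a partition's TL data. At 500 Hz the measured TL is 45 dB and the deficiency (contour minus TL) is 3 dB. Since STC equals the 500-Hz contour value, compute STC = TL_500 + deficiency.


By ASTM E413, STC = value of the fitted reference contour at 500 Hz.
Contour value at 500 Hz = TL_500 + deficiency = 45 + 3 = 48
STC = 48


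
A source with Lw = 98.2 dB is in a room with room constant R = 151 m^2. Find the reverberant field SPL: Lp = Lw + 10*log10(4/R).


4/R = 4/151 = 0.0264901
Lp = 98.2 + 10*log10(0.0264901) = 82.431 dB


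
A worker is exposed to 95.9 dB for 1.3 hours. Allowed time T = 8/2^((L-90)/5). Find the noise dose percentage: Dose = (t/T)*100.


T_allowed = 8 / 2^((95.9 - 90)/5) = 3.53081 hr
Dose = 1.3 / 3.53081 * 100 = 36.819 %


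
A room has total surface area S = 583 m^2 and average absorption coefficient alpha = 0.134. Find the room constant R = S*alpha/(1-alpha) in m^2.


R = 583 * 0.134 / (1 - 0.134) = 90.21 m^2


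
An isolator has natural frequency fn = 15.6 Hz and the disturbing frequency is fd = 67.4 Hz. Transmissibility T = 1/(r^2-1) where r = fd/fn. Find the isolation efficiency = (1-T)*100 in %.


r = 67.4 / 15.6 = 4.32051
r^2 - 1 = 4.32051^2 - 1 = 17.6668
T = 1/17.6668 = 0.0566033
Efficiency = (1 - 0.0566033)*100 = 94.34 %


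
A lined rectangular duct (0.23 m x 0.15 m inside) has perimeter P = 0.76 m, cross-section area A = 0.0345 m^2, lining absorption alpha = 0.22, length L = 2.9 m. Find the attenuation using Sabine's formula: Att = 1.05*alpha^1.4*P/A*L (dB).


alpha^1.4 = 0.22^1.4 = 0.120058
Attenuation rate = 1.05 * alpha^1.4 * P / A
= 1.05 * 0.120058 * 0.76 / 0.0345 = 2.77699 dB/m
Total Att = 2.77699 * 2.9 = 8.0533 dB


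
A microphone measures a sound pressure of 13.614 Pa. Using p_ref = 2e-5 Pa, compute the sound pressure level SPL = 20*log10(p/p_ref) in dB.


p / p_ref = 13.614 / 2e-5 = 680700
SPL = 20 * log10(680700) = 116.66 dB


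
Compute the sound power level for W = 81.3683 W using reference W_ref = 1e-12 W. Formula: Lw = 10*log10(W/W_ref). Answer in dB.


W / W_ref = 81.3683 / 1e-12 = 8.13683e+13
Lw = 10 * log10(8.13683e+13) = 139.1 dB


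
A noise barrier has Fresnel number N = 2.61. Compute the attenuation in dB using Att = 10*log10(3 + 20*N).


3 + 20*N = 3 + 20*2.61 = 55.2
Att = 10*log10(55.2) = 17.419 dB


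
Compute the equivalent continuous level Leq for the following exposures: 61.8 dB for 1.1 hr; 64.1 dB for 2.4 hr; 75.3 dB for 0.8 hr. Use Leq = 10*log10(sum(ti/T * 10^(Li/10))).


T_total = 1.1 + 2.4 + 0.8 = 4.3 hr
(1.1/4.3) * 10^(61.8/10) = 387190
(2.4/4.3) * 10^(64.1/10) = 1.43464e+06
(0.8/4.3) * 10^(75.3/10) = 6.30408e+06
Sum = 387190 + 1.43464e+06 + 6.30408e+06 = 8.12591e+06
Leq = 10*log10(8.12591e+06) = 69.099 dB


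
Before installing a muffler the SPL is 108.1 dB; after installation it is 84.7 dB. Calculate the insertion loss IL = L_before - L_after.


Insertion loss = SPL without muffler - SPL with muffler
IL = 108.1 - 84.7 = 23.4 dB


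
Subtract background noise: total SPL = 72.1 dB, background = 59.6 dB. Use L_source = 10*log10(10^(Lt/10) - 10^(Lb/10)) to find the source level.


10^(72.1/10) = 1.62181e+07
10^(59.6/10) = 912011
Difference = 1.62181e+07 - 912011 = 1.53061e+07
L_source = 10*log10(1.53061e+07) = 71.849 dB


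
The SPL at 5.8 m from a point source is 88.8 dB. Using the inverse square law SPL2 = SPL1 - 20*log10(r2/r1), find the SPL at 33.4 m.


r2/r1 = 33.4/5.8 = 5.75862
Correction = 20*log10(5.75862) = 15.2064 dB
SPL2 = 88.8 - 15.2064 = 73.594 dB


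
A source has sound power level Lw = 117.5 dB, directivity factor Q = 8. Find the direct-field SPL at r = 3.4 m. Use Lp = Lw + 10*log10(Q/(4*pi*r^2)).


4*pi*r^2 = 4*pi*3.4^2 = 145.267 m^2
Q / (4*pi*r^2) = 8 / 145.267 = 0.055071
Lp = 117.5 + 10*log10(0.055071) = 104.91 dB


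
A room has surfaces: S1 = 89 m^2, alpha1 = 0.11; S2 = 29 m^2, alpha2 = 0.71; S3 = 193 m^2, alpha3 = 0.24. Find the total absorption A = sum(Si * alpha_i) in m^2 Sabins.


89 * 0.11 = 9.79
29 * 0.71 = 20.59
193 * 0.24 = 46.32
A_total = 9.79 + 20.59 + 46.32 = 76.7 m^2


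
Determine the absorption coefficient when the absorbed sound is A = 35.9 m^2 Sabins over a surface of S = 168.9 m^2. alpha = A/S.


Absorption coefficient = absorbed power / incident power
alpha = A / S = 35.9 / 168.9 = 0.21255


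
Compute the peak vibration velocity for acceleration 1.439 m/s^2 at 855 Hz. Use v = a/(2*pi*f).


omega = 2*pi*f = 2*pi*855 = 5372.12 rad/s
v = a / omega = 1.439 / 5372.12 = 0.00026786 m/s


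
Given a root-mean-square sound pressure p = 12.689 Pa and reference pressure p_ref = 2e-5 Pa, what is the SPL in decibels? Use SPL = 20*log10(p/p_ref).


p / p_ref = 12.689 / 2e-5 = 634450
SPL = 20 * log10(634450) = 116.05 dB


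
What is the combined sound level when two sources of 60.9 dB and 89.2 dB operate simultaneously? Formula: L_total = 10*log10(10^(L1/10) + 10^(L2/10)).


10^(60.9/10) = 1.23027e+06
10^(89.2/10) = 8.31764e+08
Sum = 1.23027e+06 + 8.31764e+08 = 8.32994e+08
L_total = 10*log10(8.32994e+08) = 89.206 dB


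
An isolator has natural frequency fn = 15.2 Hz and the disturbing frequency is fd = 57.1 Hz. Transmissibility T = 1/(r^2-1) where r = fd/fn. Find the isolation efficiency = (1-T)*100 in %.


r = 57.1 / 15.2 = 3.75658
r^2 - 1 = 3.75658^2 - 1 = 13.1119
T = 1/13.1119 = 0.0762666
Efficiency = (1 - 0.0762666)*100 = 92.373 %


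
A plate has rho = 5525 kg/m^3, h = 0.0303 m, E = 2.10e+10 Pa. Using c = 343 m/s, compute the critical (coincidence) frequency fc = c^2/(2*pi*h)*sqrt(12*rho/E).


12*rho/E = 12*5525/2.10e+10 = 3.15714e-06
sqrt(12*rho/E) = sqrt(3.15714e-06) = 0.00177683
c^2/(2*pi*h) = 343^2/(2*pi*0.0303) = 617968
fc = 617968 * 0.00177683 = 1098 Hz


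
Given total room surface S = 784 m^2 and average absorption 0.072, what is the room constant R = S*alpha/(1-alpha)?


R = 784 * 0.072 / (1 - 0.072) = 60.828 m^2


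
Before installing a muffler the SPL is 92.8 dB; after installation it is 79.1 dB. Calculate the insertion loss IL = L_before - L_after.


Insertion loss = SPL without muffler - SPL with muffler
IL = 92.8 - 79.1 = 13.7 dB


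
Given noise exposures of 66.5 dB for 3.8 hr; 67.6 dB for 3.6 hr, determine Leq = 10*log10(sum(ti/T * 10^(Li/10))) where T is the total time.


T_total = 3.8 + 3.6 = 7.4 hr
(3.8/7.4) * 10^(66.5/10) = 2.29378e+06
(3.6/7.4) * 10^(67.6/10) = 2.79944e+06
Sum = 2.29378e+06 + 2.79944e+06 = 5.09322e+06
Leq = 10*log10(5.09322e+06) = 67.07 dB


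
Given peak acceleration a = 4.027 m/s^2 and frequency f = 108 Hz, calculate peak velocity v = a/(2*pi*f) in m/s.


omega = 2*pi*f = 2*pi*108 = 678.584 rad/s
v = a / omega = 4.027 / 678.584 = 0.0059344 m/s


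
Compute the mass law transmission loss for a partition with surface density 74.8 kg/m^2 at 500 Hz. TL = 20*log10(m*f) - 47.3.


m * f = 74.8 * 500 = 37400
20*log10(37400) = 91.4574 dB
TL = 91.4574 - 47.3 = 44.157 dB


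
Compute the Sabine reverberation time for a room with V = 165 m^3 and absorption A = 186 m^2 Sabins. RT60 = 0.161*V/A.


RT60 = 0.161 * 165 / 186 = 0.14282 s


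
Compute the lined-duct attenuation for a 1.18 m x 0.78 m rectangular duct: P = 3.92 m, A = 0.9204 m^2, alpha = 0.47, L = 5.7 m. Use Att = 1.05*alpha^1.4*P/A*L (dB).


alpha^1.4 = 0.47^1.4 = 0.347486
Attenuation rate = 1.05 * alpha^1.4 * P / A
= 1.05 * 0.347486 * 3.92 / 0.9204 = 1.55395 dB/m
Total Att = 1.55395 * 5.7 = 8.8575 dB


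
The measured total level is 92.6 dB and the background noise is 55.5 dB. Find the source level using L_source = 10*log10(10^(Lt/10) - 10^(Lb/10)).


10^(92.6/10) = 1.8197e+09
10^(55.5/10) = 354813
Difference = 1.8197e+09 - 354813 = 1.81935e+09
L_source = 10*log10(1.81935e+09) = 92.599 dB


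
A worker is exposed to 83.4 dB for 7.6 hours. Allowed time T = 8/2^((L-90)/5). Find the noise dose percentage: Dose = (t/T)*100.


T_allowed = 8 / 2^((83.4 - 90)/5) = 19.9733 hr
Dose = 7.6 / 19.9733 * 100 = 38.051 %


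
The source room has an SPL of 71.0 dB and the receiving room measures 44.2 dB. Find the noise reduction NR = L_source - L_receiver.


NR = L_source - L_receiver (difference between source and receiving room levels)
NR = 71.0 - 44.2 = 26.8 dB


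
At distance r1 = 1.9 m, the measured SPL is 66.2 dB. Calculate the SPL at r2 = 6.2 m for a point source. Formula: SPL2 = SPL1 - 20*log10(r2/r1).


r2/r1 = 6.2/1.9 = 3.26316
Correction = 20*log10(3.26316) = 10.2728 dB
SPL2 = 66.2 - 10.2728 = 55.927 dB


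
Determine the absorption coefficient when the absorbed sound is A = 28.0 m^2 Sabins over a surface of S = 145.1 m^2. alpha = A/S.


Absorption coefficient = absorbed power / incident power
alpha = A / S = 28.0 / 145.1 = 0.19297


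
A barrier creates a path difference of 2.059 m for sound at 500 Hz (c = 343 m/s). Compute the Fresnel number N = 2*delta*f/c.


N = 2*delta*f/c = 2*delta/lambda, where lambda = c/f
lambda = 343 / 500 = 0.686 m
N = 2 * 2.059 / 0.686 = 6.0029


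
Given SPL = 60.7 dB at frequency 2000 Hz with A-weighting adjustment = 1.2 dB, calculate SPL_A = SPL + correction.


A-weighting table: 2000 Hz -> 1.2 dB correction
SPL_A = SPL + correction = 60.7 + (1.2) = 61.9 dBA


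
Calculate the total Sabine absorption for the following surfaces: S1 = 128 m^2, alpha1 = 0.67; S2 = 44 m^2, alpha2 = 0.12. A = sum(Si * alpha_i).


128 * 0.67 = 85.76
44 * 0.12 = 5.28
A_total = 85.76 + 5.28 = 91.04 m^2


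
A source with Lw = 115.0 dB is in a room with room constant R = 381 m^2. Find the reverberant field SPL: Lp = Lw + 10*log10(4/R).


4/R = 4/381 = 0.0104987
Lp = 115.0 + 10*log10(0.0104987) = 95.211 dB


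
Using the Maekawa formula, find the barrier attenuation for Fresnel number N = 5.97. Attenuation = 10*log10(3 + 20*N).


3 + 20*N = 3 + 20*5.97 = 122.4
Att = 10*log10(122.4) = 20.878 dB


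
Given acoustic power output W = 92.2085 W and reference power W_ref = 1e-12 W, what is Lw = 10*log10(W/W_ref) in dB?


W / W_ref = 92.2085 / 1e-12 = 9.22085e+13
Lw = 10 * log10(9.22085e+13) = 139.65 dB


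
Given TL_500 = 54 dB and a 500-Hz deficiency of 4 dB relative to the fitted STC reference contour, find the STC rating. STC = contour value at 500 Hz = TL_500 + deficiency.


By ASTM E413, STC = value of the fitted reference contour at 500 Hz.
Contour value at 500 Hz = TL_500 + deficiency = 54 + 4 = 58
STC = 58


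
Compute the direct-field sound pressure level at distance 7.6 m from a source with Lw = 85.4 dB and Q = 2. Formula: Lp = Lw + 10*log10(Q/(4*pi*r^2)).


4*pi*r^2 = 4*pi*7.6^2 = 725.834 m^2
Q / (4*pi*r^2) = 2 / 725.834 = 0.00275545
Lp = 85.4 + 10*log10(0.00275545) = 59.802 dB


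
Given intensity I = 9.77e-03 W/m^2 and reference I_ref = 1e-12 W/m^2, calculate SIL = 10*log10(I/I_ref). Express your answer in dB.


I / I_ref = 9.77e-03 / 1e-12 = 9.77e+09
SIL = 10 * log10(9.77e+09) = 99.899 dB


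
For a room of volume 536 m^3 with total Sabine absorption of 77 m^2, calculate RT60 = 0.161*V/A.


RT60 = 0.161 * 536 / 77 = 1.1207 s


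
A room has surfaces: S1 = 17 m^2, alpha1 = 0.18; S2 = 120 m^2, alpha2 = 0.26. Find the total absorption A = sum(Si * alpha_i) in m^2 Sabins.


17 * 0.18 = 3.06
120 * 0.26 = 31.2
A_total = 3.06 + 31.2 = 34.26 m^2


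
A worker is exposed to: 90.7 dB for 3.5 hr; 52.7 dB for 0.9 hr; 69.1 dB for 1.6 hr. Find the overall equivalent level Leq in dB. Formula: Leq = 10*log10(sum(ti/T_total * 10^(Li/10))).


T_total = 3.5 + 0.9 + 1.6 = 6.0 hr
(3.5/6.0) * 10^(90.7/10) = 6.85357e+08
(0.9/6.0) * 10^(52.7/10) = 27931.3
(1.6/6.0) * 10^(69.1/10) = 2.16755e+06
Sum = 6.85357e+08 + 27931.3 + 2.16755e+06 = 6.87552e+08
Leq = 10*log10(6.87552e+08) = 88.373 dB


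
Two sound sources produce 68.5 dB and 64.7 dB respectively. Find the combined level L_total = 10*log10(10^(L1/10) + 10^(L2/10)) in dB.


10^(68.5/10) = 7.07946e+06
10^(64.7/10) = 2.95121e+06
Sum = 7.07946e+06 + 2.95121e+06 = 1.00307e+07
L_total = 10*log10(1.00307e+07) = 70.013 dB


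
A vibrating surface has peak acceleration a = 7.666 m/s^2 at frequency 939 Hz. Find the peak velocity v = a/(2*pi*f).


omega = 2*pi*f = 2*pi*939 = 5899.91 rad/s
v = a / omega = 7.666 / 5899.91 = 0.0012993 m/s


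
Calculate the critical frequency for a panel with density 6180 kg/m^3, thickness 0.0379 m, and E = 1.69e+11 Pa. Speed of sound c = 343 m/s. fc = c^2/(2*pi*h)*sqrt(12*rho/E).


12*rho/E = 12*6180/1.69e+11 = 4.38817e-07
sqrt(12*rho/E) = sqrt(4.38817e-07) = 0.000662433
c^2/(2*pi*h) = 343^2/(2*pi*0.0379) = 494048
fc = 494048 * 0.000662433 = 327.27 Hz


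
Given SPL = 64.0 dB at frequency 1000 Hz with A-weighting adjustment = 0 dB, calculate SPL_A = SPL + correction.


A-weighting table: 1000 Hz -> 0 dB correction
SPL_A = SPL + correction = 64.0 + (0) = 64 dBA


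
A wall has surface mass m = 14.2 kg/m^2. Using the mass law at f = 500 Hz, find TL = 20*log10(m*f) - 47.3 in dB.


m * f = 14.2 * 500 = 7100
20*log10(7100) = 77.0252 dB
TL = 77.0252 - 47.3 = 29.725 dB


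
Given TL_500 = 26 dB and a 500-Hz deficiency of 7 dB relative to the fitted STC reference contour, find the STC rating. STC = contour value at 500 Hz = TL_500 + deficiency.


By ASTM E413, STC = value of the fitted reference contour at 500 Hz.
Contour value at 500 Hz = TL_500 + deficiency = 26 + 7 = 33
STC = 33


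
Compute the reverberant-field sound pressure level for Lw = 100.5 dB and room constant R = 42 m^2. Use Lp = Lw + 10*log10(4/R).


4/R = 4/42 = 0.0952381
Lp = 100.5 + 10*log10(0.0952381) = 90.288 dB


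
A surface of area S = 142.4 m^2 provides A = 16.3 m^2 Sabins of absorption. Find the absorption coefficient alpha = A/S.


Absorption coefficient = absorbed power / incident power
alpha = A / S = 16.3 / 142.4 = 0.11447


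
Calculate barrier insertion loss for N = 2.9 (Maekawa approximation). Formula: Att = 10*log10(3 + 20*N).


3 + 20*N = 3 + 20*2.9 = 61
Att = 10*log10(61) = 17.853 dB


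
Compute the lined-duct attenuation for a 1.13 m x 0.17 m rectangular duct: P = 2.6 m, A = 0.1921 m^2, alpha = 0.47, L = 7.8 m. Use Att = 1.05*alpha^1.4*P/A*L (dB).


alpha^1.4 = 0.47^1.4 = 0.347486
Attenuation rate = 1.05 * alpha^1.4 * P / A
= 1.05 * 0.347486 * 2.6 / 0.1921 = 4.93824 dB/m
Total Att = 4.93824 * 7.8 = 38.518 dB


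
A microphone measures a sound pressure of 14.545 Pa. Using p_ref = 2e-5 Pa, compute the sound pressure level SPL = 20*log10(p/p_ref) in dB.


p / p_ref = 14.545 / 2e-5 = 727250
SPL = 20 * log10(727250) = 117.23 dB


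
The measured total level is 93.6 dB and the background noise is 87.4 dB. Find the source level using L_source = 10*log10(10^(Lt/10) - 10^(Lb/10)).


10^(93.6/10) = 2.29087e+09
10^(87.4/10) = 5.49541e+08
Difference = 2.29087e+09 - 5.49541e+08 = 1.74133e+09
L_source = 10*log10(1.74133e+09) = 92.409 dB


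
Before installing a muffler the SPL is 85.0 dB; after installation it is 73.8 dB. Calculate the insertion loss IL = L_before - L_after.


Insertion loss = SPL without muffler - SPL with muffler
IL = 85.0 - 73.8 = 11.2 dB


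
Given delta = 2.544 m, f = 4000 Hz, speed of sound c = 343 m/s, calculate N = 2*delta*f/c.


N = 2*delta*f/c = 2*delta/lambda, where lambda = c/f
lambda = 343 / 4000 = 0.08575 m
N = 2 * 2.544 / 0.08575 = 59.335


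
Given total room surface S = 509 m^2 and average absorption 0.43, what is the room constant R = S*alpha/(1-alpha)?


R = 509 * 0.43 / (1 - 0.43) = 383.98 m^2


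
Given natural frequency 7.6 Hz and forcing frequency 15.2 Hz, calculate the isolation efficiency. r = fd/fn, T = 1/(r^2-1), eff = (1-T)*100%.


r = 15.2 / 7.6 = 2
r^2 - 1 = 2^2 - 1 = 3
T = 1/3 = 0.333333
Efficiency = (1 - 0.333333)*100 = 66.667 %


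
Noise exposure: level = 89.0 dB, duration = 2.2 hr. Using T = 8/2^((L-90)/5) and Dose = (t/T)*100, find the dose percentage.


T_allowed = 8 / 2^((89.0 - 90)/5) = 9.18959 hr
Dose = 2.2 / 9.18959 * 100 = 23.94 %


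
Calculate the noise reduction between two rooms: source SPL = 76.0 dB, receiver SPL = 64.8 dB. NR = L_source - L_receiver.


NR = L_source - L_receiver (difference between source and receiving room levels)
NR = 76.0 - 64.8 = 11.2 dB


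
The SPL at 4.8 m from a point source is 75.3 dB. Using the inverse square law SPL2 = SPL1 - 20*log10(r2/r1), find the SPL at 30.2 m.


r2/r1 = 30.2/4.8 = 6.29167
Correction = 20*log10(6.29167) = 15.9753 dB
SPL2 = 75.3 - 15.9753 = 59.325 dB


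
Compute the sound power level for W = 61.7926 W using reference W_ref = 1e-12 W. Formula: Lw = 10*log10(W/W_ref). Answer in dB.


W / W_ref = 61.7926 / 1e-12 = 6.17926e+13
Lw = 10 * log10(6.17926e+13) = 137.91 dB


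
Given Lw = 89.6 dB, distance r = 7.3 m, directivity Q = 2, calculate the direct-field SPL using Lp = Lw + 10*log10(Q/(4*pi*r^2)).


4*pi*r^2 = 4*pi*7.3^2 = 669.662 m^2
Q / (4*pi*r^2) = 2 / 669.662 = 0.00298658
Lp = 89.6 + 10*log10(0.00298658) = 64.352 dB


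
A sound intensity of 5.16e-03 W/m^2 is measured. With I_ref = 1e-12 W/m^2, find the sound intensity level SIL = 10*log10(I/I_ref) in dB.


I / I_ref = 5.16e-03 / 1e-12 = 5.16e+09
SIL = 10 * log10(5.16e+09) = 97.126 dB


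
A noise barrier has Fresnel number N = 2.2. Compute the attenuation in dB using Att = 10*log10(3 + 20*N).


3 + 20*N = 3 + 20*2.2 = 47
Att = 10*log10(47) = 16.721 dB


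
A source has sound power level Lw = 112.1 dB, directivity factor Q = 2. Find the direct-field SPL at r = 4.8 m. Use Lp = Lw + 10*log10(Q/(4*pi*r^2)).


4*pi*r^2 = 4*pi*4.8^2 = 289.529 m^2
Q / (4*pi*r^2) = 2 / 289.529 = 0.00690777
Lp = 112.1 + 10*log10(0.00690777) = 90.493 dB


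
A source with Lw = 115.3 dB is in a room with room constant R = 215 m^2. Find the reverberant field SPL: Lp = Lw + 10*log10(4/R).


4/R = 4/215 = 0.0186047
Lp = 115.3 + 10*log10(0.0186047) = 97.996 dB


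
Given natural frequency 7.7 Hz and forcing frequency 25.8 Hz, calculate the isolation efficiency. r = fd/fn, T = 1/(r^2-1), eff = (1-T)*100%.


r = 25.8 / 7.7 = 3.35065
r^2 - 1 = 3.35065^2 - 1 = 10.2269
T = 1/10.2269 = 0.0977813
Efficiency = (1 - 0.0977813)*100 = 90.222 %


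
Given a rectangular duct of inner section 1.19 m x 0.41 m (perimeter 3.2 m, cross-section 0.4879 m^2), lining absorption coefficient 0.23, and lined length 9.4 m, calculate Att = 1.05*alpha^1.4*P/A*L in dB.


alpha^1.4 = 0.23^1.4 = 0.127767
Attenuation rate = 1.05 * alpha^1.4 * P / A
= 1.05 * 0.127767 * 3.2 / 0.4879 = 0.879888 dB/m
Total Att = 0.879888 * 9.4 = 8.2709 dB


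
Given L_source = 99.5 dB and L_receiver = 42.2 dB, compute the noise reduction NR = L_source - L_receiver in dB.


NR = L_source - L_receiver (difference between source and receiving room levels)
NR = 99.5 - 42.2 = 57.3 dB


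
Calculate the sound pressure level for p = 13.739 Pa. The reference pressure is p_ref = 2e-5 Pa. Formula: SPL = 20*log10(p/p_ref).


p / p_ref = 13.739 / 2e-5 = 686950
SPL = 20 * log10(686950) = 116.74 dB


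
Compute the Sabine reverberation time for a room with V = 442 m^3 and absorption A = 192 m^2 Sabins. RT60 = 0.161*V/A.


RT60 = 0.161 * 442 / 192 = 0.37064 s


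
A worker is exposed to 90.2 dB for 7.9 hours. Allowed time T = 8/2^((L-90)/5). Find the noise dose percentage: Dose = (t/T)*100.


T_allowed = 8 / 2^((90.2 - 90)/5) = 7.78124 hr
Dose = 7.9 / 7.78124 * 100 = 101.53 %


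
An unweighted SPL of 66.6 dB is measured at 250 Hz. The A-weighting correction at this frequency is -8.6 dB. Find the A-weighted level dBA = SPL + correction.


A-weighting table: 250 Hz -> -8.6 dB correction
SPL_A = SPL + correction = 66.6 + (-8.6) = 58 dBA


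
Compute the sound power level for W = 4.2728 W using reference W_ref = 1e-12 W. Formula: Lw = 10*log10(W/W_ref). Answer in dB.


W / W_ref = 4.2728 / 1e-12 = 4.2728e+12
Lw = 10 * log10(4.2728e+12) = 126.31 dB


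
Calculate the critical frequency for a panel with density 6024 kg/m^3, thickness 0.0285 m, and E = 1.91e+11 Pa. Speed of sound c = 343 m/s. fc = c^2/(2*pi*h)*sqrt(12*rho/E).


12*rho/E = 12*6024/1.91e+11 = 3.78471e-07
sqrt(12*rho/E) = sqrt(3.78471e-07) = 0.0006152
c^2/(2*pi*h) = 343^2/(2*pi*0.0285) = 656997
fc = 656997 * 0.0006152 = 404.18 Hz


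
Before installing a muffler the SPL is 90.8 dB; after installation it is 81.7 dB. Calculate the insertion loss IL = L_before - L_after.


Insertion loss = SPL without muffler - SPL with muffler
IL = 90.8 - 81.7 = 9.1 dB


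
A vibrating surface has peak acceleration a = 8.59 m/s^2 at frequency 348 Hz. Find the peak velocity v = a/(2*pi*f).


omega = 2*pi*f = 2*pi*348 = 2186.55 rad/s
v = a / omega = 8.59 / 2186.55 = 0.0039286 m/s


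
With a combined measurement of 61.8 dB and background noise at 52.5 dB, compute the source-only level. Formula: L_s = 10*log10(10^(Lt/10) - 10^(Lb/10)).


10^(61.8/10) = 1.51356e+06
10^(52.5/10) = 177828
Difference = 1.51356e+06 - 177828 = 1.33573e+06
L_source = 10*log10(1.33573e+06) = 61.257 dB


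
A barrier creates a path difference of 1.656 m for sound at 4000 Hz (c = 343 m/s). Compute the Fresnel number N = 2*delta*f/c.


N = 2*delta*f/c = 2*delta/lambda, where lambda = c/f
lambda = 343 / 4000 = 0.08575 m
N = 2 * 1.656 / 0.08575 = 38.624


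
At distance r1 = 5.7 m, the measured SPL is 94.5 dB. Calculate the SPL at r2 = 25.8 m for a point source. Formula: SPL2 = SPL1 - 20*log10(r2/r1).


r2/r1 = 25.8/5.7 = 4.52632
Correction = 20*log10(4.52632) = 13.1149 dB
SPL2 = 94.5 - 13.1149 = 81.385 dB


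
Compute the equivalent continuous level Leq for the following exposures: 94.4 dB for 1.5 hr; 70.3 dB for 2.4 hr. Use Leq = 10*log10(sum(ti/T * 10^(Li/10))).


T_total = 1.5 + 2.4 = 3.9 hr
(1.5/3.9) * 10^(94.4/10) = 1.05932e+09
(2.4/3.9) * 10^(70.3/10) = 6.59396e+06
Sum = 1.05932e+09 + 6.59396e+06 = 1.06591e+09
Leq = 10*log10(1.06591e+09) = 90.277 dB


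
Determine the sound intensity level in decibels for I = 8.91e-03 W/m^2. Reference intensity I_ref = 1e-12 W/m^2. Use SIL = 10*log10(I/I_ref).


I / I_ref = 8.91e-03 / 1e-12 = 8.91e+09
SIL = 10 * log10(8.91e+09) = 99.499 dB


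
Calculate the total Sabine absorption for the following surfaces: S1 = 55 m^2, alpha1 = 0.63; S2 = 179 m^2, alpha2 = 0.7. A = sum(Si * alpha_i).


55 * 0.63 = 34.65
179 * 0.7 = 125.3
A_total = 34.65 + 125.3 = 159.95 m^2


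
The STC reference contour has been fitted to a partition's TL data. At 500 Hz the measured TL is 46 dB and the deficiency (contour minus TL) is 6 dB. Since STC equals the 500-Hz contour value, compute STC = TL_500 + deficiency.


By ASTM E413, STC = value of the fitted reference contour at 500 Hz.
Contour value at 500 Hz = TL_500 + deficiency = 46 + 6 = 52
STC = 52


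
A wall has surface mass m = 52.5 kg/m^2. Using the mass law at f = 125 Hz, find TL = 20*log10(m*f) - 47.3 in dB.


m * f = 52.5 * 125 = 6562.5
20*log10(6562.5) = 76.3414 dB
TL = 76.3414 - 47.3 = 29.041 dB


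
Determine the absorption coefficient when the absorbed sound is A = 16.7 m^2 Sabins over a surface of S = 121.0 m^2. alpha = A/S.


Absorption coefficient = absorbed power / incident power
alpha = A / S = 16.7 / 121.0 = 0.13802


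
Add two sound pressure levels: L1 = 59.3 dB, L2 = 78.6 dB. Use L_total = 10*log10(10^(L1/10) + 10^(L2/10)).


10^(59.3/10) = 851138
10^(78.6/10) = 7.24436e+07
Sum = 851138 + 7.24436e+07 = 7.32947e+07
L_total = 10*log10(7.32947e+07) = 78.651 dB


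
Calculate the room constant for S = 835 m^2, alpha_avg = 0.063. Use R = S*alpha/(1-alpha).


R = 835 * 0.063 / (1 - 0.063) = 56.142 m^2


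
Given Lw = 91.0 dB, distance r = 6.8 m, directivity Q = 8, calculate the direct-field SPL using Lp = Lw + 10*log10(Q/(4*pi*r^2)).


4*pi*r^2 = 4*pi*6.8^2 = 581.069 m^2
Q / (4*pi*r^2) = 8 / 581.069 = 0.0137677
Lp = 91.0 + 10*log10(0.0137677) = 72.389 dB


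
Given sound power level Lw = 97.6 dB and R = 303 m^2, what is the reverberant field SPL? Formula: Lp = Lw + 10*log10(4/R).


4/R = 4/303 = 0.0132013
Lp = 97.6 + 10*log10(0.0132013) = 78.806 dB


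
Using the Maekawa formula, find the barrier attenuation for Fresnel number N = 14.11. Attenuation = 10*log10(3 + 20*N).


3 + 20*N = 3 + 20*14.11 = 285.2
Att = 10*log10(285.2) = 24.551 dB


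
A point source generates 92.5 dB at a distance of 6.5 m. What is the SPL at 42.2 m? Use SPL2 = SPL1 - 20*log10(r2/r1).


r2/r1 = 42.2/6.5 = 6.49231
Correction = 20*log10(6.49231) = 16.248 dB
SPL2 = 92.5 - 16.248 = 76.252 dB


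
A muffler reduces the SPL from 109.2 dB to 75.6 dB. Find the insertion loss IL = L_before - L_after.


Insertion loss = SPL without muffler - SPL with muffler
IL = 109.2 - 75.6 = 33.6 dB


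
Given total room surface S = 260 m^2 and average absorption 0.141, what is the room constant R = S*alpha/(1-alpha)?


R = 260 * 0.141 / (1 - 0.141) = 42.678 m^2


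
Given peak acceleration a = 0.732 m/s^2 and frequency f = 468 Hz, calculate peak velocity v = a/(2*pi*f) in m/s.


omega = 2*pi*f = 2*pi*468 = 2940.53 rad/s
v = a / omega = 0.732 / 2940.53 = 0.00024893 m/s


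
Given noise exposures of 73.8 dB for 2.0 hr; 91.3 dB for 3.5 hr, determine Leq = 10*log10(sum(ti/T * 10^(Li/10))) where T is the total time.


T_total = 2.0 + 3.5 = 5.5 hr
(2.0/5.5) * 10^(73.8/10) = 8.72303e+06
(3.5/5.5) * 10^(91.3/10) = 8.58431e+08
Sum = 8.72303e+06 + 8.58431e+08 = 8.67154e+08
Leq = 10*log10(8.67154e+08) = 89.381 dB


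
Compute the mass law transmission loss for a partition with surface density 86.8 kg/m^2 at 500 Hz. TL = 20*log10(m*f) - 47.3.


m * f = 86.8 * 500 = 43400
20*log10(43400) = 92.7498 dB
TL = 92.7498 - 47.3 = 45.45 dB


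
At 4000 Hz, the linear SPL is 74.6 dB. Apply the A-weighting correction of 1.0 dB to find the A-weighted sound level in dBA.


A-weighting table: 4000 Hz -> 1.0 dB correction
SPL_A = SPL + correction = 74.6 + (1.0) = 75.6 dBA


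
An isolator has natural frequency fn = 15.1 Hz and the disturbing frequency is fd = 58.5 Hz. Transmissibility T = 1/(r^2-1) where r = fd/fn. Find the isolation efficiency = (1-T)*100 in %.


r = 58.5 / 15.1 = 3.87417
r^2 - 1 = 3.87417^2 - 1 = 14.0092
T = 1/14.0092 = 0.0713817
Efficiency = (1 - 0.0713817)*100 = 92.862 %


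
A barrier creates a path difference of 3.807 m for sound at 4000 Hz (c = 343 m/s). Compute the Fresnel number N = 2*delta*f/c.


N = 2*delta*f/c = 2*delta/lambda, where lambda = c/f
lambda = 343 / 4000 = 0.08575 m
N = 2 * 3.807 / 0.08575 = 88.793


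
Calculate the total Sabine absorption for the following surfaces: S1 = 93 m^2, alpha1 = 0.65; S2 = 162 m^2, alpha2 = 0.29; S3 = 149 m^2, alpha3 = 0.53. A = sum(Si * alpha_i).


93 * 0.65 = 60.45
162 * 0.29 = 46.98
149 * 0.53 = 78.97
A_total = 60.45 + 46.98 + 78.97 = 186.4 m^2


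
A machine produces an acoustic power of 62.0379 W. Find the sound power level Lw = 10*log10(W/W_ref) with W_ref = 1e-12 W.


W / W_ref = 62.0379 / 1e-12 = 6.20379e+13
Lw = 10 * log10(6.20379e+13) = 137.93 dB


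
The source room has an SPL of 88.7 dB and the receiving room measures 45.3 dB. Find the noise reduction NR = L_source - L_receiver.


NR = L_source - L_receiver (difference between source and receiving room levels)
NR = 88.7 - 45.3 = 43.4 dB


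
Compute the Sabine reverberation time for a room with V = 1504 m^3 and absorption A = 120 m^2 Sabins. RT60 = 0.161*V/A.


RT60 = 0.161 * 1504 / 120 = 2.0179 s


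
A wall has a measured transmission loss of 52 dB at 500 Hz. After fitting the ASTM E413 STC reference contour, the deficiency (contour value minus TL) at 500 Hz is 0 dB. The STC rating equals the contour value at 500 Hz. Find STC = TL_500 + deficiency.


By ASTM E413, STC = value of the fitted reference contour at 500 Hz.
Contour value at 500 Hz = TL_500 + deficiency = 52 + 0 = 52
STC = 52


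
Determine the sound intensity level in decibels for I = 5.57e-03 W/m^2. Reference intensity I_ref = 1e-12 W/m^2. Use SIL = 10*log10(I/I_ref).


I / I_ref = 5.57e-03 / 1e-12 = 5.57e+09
SIL = 10 * log10(5.57e+09) = 97.459 dB


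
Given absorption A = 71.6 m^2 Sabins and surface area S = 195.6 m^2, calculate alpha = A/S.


Absorption coefficient = absorbed power / incident power
alpha = A / S = 71.6 / 195.6 = 0.36605


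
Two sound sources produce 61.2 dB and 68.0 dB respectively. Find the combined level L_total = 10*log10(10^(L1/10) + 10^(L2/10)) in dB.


10^(61.2/10) = 1.31826e+06
10^(68.0/10) = 6.30957e+06
Sum = 1.31826e+06 + 6.30957e+06 = 7.62783e+06
L_total = 10*log10(7.62783e+06) = 68.824 dB


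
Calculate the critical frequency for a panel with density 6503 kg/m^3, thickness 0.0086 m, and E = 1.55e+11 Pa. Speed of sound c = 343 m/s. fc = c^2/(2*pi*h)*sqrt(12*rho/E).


12*rho/E = 12*6503/1.55e+11 = 5.03458e-07
sqrt(12*rho/E) = sqrt(5.03458e-07) = 0.000709548
c^2/(2*pi*h) = 343^2/(2*pi*0.0086) = 2.17726e+06
fc = 2.17726e+06 * 0.000709548 = 1544.9 Hz


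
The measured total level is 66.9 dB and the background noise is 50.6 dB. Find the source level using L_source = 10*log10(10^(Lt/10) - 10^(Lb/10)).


10^(66.9/10) = 4.89779e+06
10^(50.6/10) = 114815
Difference = 4.89779e+06 - 114815 = 4.78298e+06
L_source = 10*log10(4.78298e+06) = 66.797 dB


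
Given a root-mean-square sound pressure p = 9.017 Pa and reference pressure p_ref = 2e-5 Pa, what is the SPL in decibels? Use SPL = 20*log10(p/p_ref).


p / p_ref = 9.017 / 2e-5 = 450850
SPL = 20 * log10(450850) = 113.08 dB


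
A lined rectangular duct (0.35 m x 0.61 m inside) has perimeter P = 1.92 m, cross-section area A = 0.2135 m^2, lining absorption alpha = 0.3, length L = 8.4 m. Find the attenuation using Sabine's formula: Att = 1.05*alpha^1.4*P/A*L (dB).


alpha^1.4 = 0.3^1.4 = 0.18534
Attenuation rate = 1.05 * alpha^1.4 * P / A
= 1.05 * 0.18534 * 1.92 / 0.2135 = 1.7501 dB/m
Total Att = 1.7501 * 8.4 = 14.701 dB


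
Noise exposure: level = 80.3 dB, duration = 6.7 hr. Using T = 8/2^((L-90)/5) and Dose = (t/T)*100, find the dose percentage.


T_allowed = 8 / 2^((80.3 - 90)/5) = 30.6965 hr
Dose = 6.7 / 30.6965 * 100 = 21.827 %


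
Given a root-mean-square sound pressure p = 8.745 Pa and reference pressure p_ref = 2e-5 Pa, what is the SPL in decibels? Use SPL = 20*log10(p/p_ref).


p / p_ref = 8.745 / 2e-5 = 437250
SPL = 20 * log10(437250) = 112.81 dB


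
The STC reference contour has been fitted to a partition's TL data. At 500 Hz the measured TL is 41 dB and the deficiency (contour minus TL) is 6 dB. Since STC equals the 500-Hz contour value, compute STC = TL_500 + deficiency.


By ASTM E413, STC = value of the fitted reference contour at 500 Hz.
Contour value at 500 Hz = TL_500 + deficiency = 41 + 6 = 47
STC = 47


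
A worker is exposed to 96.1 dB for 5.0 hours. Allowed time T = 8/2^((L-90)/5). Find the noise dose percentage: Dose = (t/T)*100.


T_allowed = 8 / 2^((96.1 - 90)/5) = 3.43426 hr
Dose = 5.0 / 3.43426 * 100 = 145.59 %


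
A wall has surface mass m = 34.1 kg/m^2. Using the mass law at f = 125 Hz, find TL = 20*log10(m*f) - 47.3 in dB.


m * f = 34.1 * 125 = 4262.5
20*log10(4262.5) = 72.5933 dB
TL = 72.5933 - 47.3 = 25.293 dB


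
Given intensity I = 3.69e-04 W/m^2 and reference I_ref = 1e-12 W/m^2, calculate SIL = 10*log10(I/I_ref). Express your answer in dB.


I / I_ref = 3.69e-04 / 1e-12 = 3.69e+08
SIL = 10 * log10(3.69e+08) = 85.67 dB


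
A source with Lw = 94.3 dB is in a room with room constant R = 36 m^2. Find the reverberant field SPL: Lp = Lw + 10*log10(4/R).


4/R = 4/36 = 0.111111
Lp = 94.3 + 10*log10(0.111111) = 84.758 dB


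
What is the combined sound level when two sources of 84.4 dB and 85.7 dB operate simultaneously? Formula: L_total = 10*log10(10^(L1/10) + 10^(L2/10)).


10^(84.4/10) = 2.75423e+08
10^(85.7/10) = 3.71535e+08
Sum = 2.75423e+08 + 3.71535e+08 = 6.46958e+08
L_total = 10*log10(6.46958e+08) = 88.109 dB


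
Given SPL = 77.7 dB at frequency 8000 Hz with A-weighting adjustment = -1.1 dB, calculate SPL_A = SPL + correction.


A-weighting table: 8000 Hz -> -1.1 dB correction
SPL_A = SPL + correction = 77.7 + (-1.1) = 76.6 dBA


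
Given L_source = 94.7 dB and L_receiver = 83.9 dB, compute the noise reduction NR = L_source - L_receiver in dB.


NR = L_source - L_receiver (difference between source and receiving room levels)
NR = 94.7 - 83.9 = 10.8 dB


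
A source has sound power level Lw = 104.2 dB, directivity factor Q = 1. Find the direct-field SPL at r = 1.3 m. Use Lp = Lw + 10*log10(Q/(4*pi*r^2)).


4*pi*r^2 = 4*pi*1.3^2 = 21.2372 m^2
Q / (4*pi*r^2) = 1 / 21.2372 = 0.0470872
Lp = 104.2 + 10*log10(0.0470872) = 90.929 dB


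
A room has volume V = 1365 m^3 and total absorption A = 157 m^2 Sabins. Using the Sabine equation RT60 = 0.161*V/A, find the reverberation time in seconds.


RT60 = 0.161 * 1365 / 157 = 1.3998 s


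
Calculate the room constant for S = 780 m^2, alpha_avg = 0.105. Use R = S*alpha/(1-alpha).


R = 780 * 0.105 / (1 - 0.105) = 91.508 m^2


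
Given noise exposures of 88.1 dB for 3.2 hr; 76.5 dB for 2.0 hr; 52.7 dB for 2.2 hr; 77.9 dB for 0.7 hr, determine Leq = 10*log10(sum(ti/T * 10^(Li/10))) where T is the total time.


T_total = 3.2 + 2.0 + 2.2 + 0.7 = 8.1 hr
(3.2/8.1) * 10^(88.1/10) = 2.55073e+08
(2.0/8.1) * 10^(76.5/10) = 1.10292e+07
(2.2/8.1) * 10^(52.7/10) = 50575.2
(0.7/8.1) * 10^(77.9/10) = 5.3286e+06
Sum = 2.55073e+08 + 1.10292e+07 + 50575.2 + 5.3286e+06 = 2.71481e+08
Leq = 10*log10(2.71481e+08) = 84.337 dB


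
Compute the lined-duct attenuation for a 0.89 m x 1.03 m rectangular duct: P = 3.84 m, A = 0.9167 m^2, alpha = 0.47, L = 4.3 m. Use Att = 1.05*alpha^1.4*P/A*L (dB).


alpha^1.4 = 0.47^1.4 = 0.347486
Attenuation rate = 1.05 * alpha^1.4 * P / A
= 1.05 * 0.347486 * 3.84 / 0.9167 = 1.52838 dB/m
Total Att = 1.52838 * 4.3 = 6.572 dB


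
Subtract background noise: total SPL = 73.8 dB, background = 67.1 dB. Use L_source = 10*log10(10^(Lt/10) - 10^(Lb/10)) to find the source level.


10^(73.8/10) = 2.39883e+07
10^(67.1/10) = 5.12861e+06
Difference = 2.39883e+07 - 5.12861e+06 = 1.88597e+07
L_source = 10*log10(1.88597e+07) = 72.755 dB


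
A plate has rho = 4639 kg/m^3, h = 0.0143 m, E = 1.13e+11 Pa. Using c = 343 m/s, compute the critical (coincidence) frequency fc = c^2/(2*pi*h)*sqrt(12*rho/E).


12*rho/E = 12*4639/1.13e+11 = 4.92637e-07
sqrt(12*rho/E) = sqrt(4.92637e-07) = 0.000701881
c^2/(2*pi*h) = 343^2/(2*pi*0.0143) = 1.3094e+06
fc = 1.3094e+06 * 0.000701881 = 919.04 Hz


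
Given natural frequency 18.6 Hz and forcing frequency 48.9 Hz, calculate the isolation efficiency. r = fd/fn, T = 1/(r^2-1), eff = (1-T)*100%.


r = 48.9 / 18.6 = 2.62903
r^2 - 1 = 2.62903^2 - 1 = 5.9118
T = 1/5.9118 = 0.169153
Efficiency = (1 - 0.169153)*100 = 83.085 %


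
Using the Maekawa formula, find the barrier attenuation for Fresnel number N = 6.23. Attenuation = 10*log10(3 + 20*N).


3 + 20*N = 3 + 20*6.23 = 127.6
Att = 10*log10(127.6) = 21.059 dB


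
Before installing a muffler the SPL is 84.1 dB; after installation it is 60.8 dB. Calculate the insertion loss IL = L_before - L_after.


Insertion loss = SPL without muffler - SPL with muffler
IL = 84.1 - 60.8 = 23.3 dB


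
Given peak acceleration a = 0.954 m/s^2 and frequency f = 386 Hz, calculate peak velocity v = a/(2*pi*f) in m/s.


omega = 2*pi*f = 2*pi*386 = 2425.31 rad/s
v = a / omega = 0.954 / 2425.31 = 0.00039335 m/s


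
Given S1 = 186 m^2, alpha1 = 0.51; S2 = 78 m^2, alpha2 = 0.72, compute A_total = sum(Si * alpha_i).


186 * 0.51 = 94.86
78 * 0.72 = 56.16
A_total = 94.86 + 56.16 = 151.02 m^2


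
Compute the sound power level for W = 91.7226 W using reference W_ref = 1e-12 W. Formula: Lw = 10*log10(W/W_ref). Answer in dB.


W / W_ref = 91.7226 / 1e-12 = 9.17226e+13
Lw = 10 * log10(9.17226e+13) = 139.62 dB
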